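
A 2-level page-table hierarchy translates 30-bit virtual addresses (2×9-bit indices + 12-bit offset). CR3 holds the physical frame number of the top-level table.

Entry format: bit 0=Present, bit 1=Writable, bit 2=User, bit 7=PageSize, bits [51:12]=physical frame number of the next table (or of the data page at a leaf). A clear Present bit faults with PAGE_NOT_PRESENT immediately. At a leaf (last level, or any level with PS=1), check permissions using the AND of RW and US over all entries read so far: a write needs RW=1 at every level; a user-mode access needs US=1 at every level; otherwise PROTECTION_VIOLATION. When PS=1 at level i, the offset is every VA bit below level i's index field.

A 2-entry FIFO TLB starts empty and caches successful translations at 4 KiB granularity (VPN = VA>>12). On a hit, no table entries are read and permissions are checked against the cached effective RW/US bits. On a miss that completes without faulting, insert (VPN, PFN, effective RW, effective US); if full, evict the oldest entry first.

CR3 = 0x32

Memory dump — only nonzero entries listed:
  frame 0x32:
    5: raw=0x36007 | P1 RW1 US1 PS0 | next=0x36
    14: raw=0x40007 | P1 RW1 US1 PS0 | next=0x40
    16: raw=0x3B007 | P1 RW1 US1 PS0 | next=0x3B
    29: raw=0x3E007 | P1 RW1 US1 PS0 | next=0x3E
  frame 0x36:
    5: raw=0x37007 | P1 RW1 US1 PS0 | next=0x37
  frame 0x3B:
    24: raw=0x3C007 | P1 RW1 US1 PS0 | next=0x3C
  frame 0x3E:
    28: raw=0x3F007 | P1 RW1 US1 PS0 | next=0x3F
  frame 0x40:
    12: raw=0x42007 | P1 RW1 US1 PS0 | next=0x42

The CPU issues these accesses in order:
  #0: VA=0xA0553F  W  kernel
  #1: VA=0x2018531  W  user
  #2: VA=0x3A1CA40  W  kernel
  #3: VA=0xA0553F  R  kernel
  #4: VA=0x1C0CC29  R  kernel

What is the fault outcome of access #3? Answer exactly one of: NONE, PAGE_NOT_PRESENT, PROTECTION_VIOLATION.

Walk each access:
#0 VA=0xA0553F (w,kernel):
  [0] read 0x32 idx=5: raw=0x36007 flags P=1 W=1 U=1 S=0
  [1] read 0x36 idx=5: raw=0x37007 flags P=1 W=1 U=1 S=0
  ⇒ phys 0x3753F  [2 reads]
#1 VA=0x2018531 (w,user):
  [0] read 0x32 idx=16: raw=0x3B007 flags P=1 W=1 U=1 S=0
  [1] read 0x3B idx=24: raw=0x3C007 flags P=1 W=1 U=1 S=0
  ⇒ phys 0x3C531  [2 reads]
#2 VA=0x3A1CA40 (w,kernel):
  [0] read 0x32 idx=29: raw=0x3E007 flags P=1 W=1 U=1 S=0
  [1] read 0x3E idx=28: raw=0x3F007 flags P=1 W=1 U=1 S=0
  ⇒ phys 0x3FA40  [2 reads]
#3 VA=0xA0553F (r,kernel):
  [0] read 0x32 idx=5: raw=0x36007 flags P=1 W=1 U=1 S=0
  [1] read 0x36 idx=5: raw=0x37007 flags P=1 W=1 U=1 S=0
  ⇒ phys 0x3753F  [2 reads]
#4 VA=0x1C0CC29 (r,kernel):
  [0] read 0x32 idx=14: raw=0x40007 flags P=1 W=1 U=1 S=0
  [1] read 0x40 idx=12: raw=0x42007 flags P=1 W=1 U=1 S=0
  ⇒ phys 0x42C29  [2 reads]

Access #3 fault: NONE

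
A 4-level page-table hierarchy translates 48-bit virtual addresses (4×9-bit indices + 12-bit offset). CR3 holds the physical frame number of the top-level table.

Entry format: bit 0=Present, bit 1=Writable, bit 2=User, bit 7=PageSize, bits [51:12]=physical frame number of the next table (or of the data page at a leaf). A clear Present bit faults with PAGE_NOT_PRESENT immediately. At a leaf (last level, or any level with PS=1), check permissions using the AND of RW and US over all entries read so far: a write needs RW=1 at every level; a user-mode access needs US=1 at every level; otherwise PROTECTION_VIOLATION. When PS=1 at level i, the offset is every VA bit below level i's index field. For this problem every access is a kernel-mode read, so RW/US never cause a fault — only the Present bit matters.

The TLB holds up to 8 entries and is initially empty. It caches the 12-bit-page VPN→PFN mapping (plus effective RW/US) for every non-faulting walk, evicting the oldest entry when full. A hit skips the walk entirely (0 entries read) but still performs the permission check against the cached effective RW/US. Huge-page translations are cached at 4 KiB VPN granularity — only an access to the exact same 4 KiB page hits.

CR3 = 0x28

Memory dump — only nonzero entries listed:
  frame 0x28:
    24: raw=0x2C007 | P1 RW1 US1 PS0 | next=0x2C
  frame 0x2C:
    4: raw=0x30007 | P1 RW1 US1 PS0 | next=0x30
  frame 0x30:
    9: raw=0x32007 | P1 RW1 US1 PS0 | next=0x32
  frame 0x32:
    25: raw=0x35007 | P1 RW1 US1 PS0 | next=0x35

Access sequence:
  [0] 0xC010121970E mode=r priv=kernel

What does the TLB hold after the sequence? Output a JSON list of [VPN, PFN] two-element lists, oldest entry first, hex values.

Per-access translation:
#0 VA=0xC010121970E (r,kernel):
  L0 @0x28[24] → 0x2C007  P=1,RW=1,US=1,PS=0
  L1 @0x2C[4] → 0x30007  P=1,RW=1,US=1,PS=0
  L2 @0x30[9] → 0x32007  P=1,RW=1,US=1,PS=0
  L3 @0x32[25] → 0x35007  P=1,RW=1,US=1,PS=0
  ⇒ phys 0x3570E  [4 reads]

TLB: [["0xC0101219", "0x35"]]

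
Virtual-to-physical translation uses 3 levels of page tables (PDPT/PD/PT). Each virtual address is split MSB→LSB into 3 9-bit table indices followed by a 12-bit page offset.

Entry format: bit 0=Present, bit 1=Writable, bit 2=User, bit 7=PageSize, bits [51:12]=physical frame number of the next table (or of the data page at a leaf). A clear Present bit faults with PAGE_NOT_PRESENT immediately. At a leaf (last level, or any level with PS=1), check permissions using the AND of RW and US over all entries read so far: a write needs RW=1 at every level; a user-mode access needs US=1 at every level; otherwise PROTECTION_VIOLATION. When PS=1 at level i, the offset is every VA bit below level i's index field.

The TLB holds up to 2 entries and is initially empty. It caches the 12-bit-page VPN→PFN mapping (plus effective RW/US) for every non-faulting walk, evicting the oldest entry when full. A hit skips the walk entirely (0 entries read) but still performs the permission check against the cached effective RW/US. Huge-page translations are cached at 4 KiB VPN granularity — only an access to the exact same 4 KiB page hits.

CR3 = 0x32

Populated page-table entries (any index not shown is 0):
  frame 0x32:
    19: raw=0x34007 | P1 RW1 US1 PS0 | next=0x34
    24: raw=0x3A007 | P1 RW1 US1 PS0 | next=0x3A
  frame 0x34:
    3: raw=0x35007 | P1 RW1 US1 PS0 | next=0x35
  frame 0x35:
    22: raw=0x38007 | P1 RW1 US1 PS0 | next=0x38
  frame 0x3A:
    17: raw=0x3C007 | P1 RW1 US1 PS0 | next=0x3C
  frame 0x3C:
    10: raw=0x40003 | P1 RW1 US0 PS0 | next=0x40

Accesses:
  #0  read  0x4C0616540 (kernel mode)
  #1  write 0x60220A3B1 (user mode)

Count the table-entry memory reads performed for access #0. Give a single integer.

Trace:
#0 VA=0x4C0616540 (r,kernel):
  lvl0: tbl 0x32, slot 19 ⇒ 0x34007 (P1/RW1/US1/PS0)
  lvl1: tbl 0x34, slot 3 ⇒ 0x35007 (P1/RW1/US1/PS0)
  lvl2: tbl 0x35, slot 22 ⇒ 0x38007 (P1/RW1/US1/PS0)
  ✓ 0x38540  — 3 lookups
#1 VA=0x60220A3B1 (w,user):
  lvl0: tbl 0x32, slot 24 ⇒ 0x3A007 (P1/RW1/US1/PS0)
  lvl1: tbl 0x3A, slot 17 ⇒ 0x3C007 (P1/RW1/US1/PS0)
  lvl2: tbl 0x3C, slot 10 ⇒ 0x40003 (P1/RW1/US0/PS0)
  ⇒ fault: PROTECTION_VIOLATION  — 3 lookups

Entries read for #0: 3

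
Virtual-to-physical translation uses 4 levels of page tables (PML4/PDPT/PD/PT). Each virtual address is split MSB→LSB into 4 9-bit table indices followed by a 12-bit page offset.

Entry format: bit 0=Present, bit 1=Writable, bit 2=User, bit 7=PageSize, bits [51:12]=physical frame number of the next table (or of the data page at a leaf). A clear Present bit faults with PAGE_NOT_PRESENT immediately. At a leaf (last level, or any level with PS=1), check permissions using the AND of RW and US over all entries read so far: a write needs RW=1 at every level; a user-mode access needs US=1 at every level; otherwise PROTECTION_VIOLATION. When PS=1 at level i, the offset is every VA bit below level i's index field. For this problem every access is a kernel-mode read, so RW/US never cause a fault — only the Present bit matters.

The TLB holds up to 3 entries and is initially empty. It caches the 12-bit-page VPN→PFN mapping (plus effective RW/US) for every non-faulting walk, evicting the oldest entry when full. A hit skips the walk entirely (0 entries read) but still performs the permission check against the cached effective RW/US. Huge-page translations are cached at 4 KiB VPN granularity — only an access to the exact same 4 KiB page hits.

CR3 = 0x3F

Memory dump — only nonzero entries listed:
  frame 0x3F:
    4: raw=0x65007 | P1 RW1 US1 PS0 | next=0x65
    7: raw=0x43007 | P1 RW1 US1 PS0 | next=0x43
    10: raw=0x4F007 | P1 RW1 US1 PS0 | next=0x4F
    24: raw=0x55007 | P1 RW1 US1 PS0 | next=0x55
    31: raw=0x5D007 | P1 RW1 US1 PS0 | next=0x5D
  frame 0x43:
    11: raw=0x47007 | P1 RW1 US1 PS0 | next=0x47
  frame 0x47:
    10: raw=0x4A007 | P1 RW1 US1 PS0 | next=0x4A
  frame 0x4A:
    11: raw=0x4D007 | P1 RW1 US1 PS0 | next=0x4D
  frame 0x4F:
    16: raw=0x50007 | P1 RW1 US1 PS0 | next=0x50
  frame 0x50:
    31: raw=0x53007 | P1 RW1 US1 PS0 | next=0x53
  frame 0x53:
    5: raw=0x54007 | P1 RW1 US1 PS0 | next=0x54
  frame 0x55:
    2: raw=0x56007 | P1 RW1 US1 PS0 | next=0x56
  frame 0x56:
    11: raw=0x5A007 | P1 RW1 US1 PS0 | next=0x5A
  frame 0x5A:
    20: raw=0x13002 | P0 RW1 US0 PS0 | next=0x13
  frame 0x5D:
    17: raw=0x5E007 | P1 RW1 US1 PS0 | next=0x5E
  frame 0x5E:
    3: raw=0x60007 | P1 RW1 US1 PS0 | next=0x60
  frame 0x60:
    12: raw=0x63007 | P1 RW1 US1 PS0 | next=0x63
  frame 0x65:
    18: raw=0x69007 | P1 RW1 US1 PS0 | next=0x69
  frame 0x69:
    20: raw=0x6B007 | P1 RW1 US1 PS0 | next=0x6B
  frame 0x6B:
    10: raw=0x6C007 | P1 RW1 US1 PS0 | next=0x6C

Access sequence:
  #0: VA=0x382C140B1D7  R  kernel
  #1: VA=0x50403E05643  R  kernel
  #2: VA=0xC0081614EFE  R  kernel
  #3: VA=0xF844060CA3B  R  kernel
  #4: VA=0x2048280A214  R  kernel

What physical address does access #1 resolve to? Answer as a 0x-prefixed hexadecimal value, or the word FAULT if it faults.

Trace:
#0 VA=0x382C140B1D7 (r,kernel):
  L0 @0x3F[7] → 0x43007  P=1,RW=1,US=1,PS=0
  L1 @0x43[11] → 0x47007  P=1,RW=1,US=1,PS=0
  L2 @0x47[10] → 0x4A007  P=1,RW=1,US=1,PS=0
  L3 @0x4A[11] → 0x4D007  P=1,RW=1,US=1,PS=0
  ✓ 0x4D1D7  — 4 lookups
#1 VA=0x50403E05643 (r,kernel):
  L0 @0x3F[10] → 0x4F007  P=1,RW=1,US=1,PS=0
  L1 @0x4F[16] → 0x50007  P=1,RW=1,US=1,PS=0
  L2 @0x50[31] → 0x53007  P=1,RW=1,US=1,PS=0
  L3 @0x53[5] → 0x54007  P=1,RW=1,US=1,PS=0
  ✓ 0x54643  — 4 lookups
#2 VA=0xC0081614EFE (r,kernel):
  L0 @0x3F[24] → 0x55007  P=1,RW=1,US=1,PS=0
  L1 @0x55[2] → 0x56007  P=1,RW=1,US=1,PS=0
  L2 @0x56[11] → 0x5A007  P=1,RW=1,US=1,PS=0
  L3 @0x5A[20] → 0x13002  P=0,RW=1,US=0,PS=0
  → PAGE_NOT_PRESENT  (4 entries read)
#3 VA=0xF844060CA3B (r,kernel):
  L0 @0x3F[31] → 0x5D007  P=1,RW=1,US=1,PS=0
  L1 @0x5D[17] → 0x5E007  P=1,RW=1,US=1,PS=0
  L2 @0x5E[3] → 0x60007  P=1,RW=1,US=1,PS=0
  L3 @0x60[12] → 0x63007  P=1,RW=1,US=1,PS=0
  ✓ 0x63A3B  — 4 lookups
#4 VA=0x2048280A214 (r,kernel):
  L0 @0x3F[4] → 0x65007  P=1,RW=1,US=1,PS=0
  L1 @0x65[18] → 0x69007  P=1,RW=1,US=1,PS=0
  L2 @0x69[20] → 0x6B007  P=1,RW=1,US=1,PS=0
  L3 @0x6B[10] → 0x6C007  P=1,RW=1,US=1,PS=0
  ✓ 0x6C214  — 4 lookups

Access #1 PA: 0x54643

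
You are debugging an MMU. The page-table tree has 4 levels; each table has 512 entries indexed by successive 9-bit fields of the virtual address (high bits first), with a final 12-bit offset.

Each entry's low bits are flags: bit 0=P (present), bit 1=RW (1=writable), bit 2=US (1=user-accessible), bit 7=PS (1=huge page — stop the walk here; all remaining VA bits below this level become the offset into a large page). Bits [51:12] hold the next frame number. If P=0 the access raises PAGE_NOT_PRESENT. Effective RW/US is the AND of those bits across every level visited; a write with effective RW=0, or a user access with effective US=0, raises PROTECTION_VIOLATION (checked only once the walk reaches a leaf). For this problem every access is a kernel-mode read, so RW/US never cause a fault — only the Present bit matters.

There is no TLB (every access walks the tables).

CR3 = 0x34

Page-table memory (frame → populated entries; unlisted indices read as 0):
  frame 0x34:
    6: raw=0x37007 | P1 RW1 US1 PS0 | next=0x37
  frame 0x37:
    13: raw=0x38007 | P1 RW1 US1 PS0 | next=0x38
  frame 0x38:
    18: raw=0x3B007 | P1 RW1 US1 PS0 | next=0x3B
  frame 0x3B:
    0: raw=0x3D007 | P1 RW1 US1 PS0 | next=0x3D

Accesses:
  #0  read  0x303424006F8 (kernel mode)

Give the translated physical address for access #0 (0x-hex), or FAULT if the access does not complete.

Walk each access:
#0 VA=0x303424006F8 (r,kernel):
  lvl0: tbl 0x34, slot 6 ⇒ 0x37007 (P1/RW1/US1/PS0)
  lvl1: tbl 0x37, slot 13 ⇒ 0x38007 (P1/RW1/US1/PS0)
  lvl2: tbl 0x38, slot 18 ⇒ 0x3B007 (P1/RW1/US1/PS0)
  lvl3: tbl 0x3B, slot 0 ⇒ 0x3D007 (P1/RW1/US1/PS0)
  ✓ 0x3D6F8  — 4 lookups

Access #0 PA: 0x3D6F8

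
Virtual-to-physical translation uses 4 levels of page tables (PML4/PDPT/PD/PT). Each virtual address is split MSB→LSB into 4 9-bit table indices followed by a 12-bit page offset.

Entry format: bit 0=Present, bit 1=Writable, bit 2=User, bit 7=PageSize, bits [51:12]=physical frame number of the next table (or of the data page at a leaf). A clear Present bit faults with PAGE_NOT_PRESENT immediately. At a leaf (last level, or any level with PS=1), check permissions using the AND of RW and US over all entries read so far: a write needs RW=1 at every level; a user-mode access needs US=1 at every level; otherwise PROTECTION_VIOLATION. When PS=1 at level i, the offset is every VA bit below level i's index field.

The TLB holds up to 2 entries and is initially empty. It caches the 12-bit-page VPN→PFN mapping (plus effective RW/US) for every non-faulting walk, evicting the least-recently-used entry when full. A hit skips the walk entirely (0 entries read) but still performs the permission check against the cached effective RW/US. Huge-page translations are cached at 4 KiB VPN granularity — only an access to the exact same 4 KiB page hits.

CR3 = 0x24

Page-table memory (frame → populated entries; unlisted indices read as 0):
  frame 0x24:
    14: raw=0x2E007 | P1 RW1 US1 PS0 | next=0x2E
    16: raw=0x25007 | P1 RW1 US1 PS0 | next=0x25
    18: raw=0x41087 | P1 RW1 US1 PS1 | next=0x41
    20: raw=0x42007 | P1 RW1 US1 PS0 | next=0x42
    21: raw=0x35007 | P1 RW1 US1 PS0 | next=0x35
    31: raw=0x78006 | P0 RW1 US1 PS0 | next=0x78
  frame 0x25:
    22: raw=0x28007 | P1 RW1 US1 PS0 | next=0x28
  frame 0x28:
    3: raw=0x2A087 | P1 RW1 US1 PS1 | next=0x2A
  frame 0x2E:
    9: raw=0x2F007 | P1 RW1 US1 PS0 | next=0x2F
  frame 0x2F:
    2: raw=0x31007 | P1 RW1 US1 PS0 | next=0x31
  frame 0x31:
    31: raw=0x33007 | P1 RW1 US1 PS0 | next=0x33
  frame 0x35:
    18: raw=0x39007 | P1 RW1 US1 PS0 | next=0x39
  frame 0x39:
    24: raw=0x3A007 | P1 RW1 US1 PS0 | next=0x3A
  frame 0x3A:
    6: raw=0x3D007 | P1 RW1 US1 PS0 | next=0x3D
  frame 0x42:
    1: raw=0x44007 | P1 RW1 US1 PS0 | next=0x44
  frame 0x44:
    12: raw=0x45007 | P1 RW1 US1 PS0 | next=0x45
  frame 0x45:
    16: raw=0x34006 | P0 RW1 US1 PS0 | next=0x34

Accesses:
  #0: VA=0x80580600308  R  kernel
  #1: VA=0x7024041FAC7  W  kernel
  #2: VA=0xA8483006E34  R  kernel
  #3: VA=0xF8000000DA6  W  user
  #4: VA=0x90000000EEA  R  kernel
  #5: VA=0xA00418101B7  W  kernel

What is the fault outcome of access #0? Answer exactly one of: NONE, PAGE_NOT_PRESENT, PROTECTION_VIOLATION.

Walk each access:
#0 VA=0x80580600308 (r,kernel):
  [0] read 0x24 idx=16: raw=0x25007 flags P=1 W=1 U=1 S=0
  [1] read 0x25 idx=22: raw=0x28007 flags P=1 W=1 U=1 S=0
  [2] read 0x28 idx=3: raw=0x2A087 flags P=1 W=1 U=1 S=1
  ⇒ phys 0x2A308 (huge @L2)  [3 reads]
#1 VA=0x7024041FAC7 (w,kernel):
  [0] read 0x24 idx=14: raw=0x2E007 flags P=1 W=1 U=1 S=0
  [1] read 0x2E idx=9: raw=0x2F007 flags P=1 W=1 U=1 S=0
  [2] read 0x2F idx=2: raw=0x31007 flags P=1 W=1 U=1 S=0
  [3] read 0x31 idx=31: raw=0x33007 flags P=1 W=1 U=1 S=0
  ⇒ phys 0x33AC7  [4 reads]
#2 VA=0xA8483006E34 (r,kernel):
  [0] read 0x24 idx=21: raw=0x35007 flags P=1 W=1 U=1 S=0
  [1] read 0x35 idx=18: raw=0x39007 flags P=1 W=1 U=1 S=0
  [2] read 0x39 idx=24: raw=0x3A007 flags P=1 W=1 U=1 S=0
  [3] read 0x3A idx=6: raw=0x3D007 flags P=1 W=1 U=1 S=0
  ⇒ phys 0x3DE34  [4 reads]
#3 VA=0xF8000000DA6 (w,user):
  [0] read 0x24 idx=31: raw=0x78006 flags P=0 W=1 U=1 S=0
  ⇒ fault: PAGE_NOT_PRESENT  — 1 lookups
#4 VA=0x90000000EEA (r,kernel):
  [0] read 0x24 idx=18: raw=0x41087 flags P=1 W=1 U=1 S=1
  ⇒ phys 0x41EEA (huge @L0)  [1 reads]
#5 VA=0xA00418101B7 (w,kernel):
  [0] read 0x24 idx=20: raw=0x42007 flags P=1 W=1 U=1 S=0
  [1] read 0x42 idx=1: raw=0x44007 flags P=1 W=1 U=1 S=0
  [2] read 0x44 idx=12: raw=0x45007 flags P=1 W=1 U=1 S=0
  [3] read 0x45 idx=16: raw=0x34006 flags P=0 W=1 U=1 S=0
  ⇒ fault: PAGE_NOT_PRESENT  — 4 lookups

Access #0 fault: NONE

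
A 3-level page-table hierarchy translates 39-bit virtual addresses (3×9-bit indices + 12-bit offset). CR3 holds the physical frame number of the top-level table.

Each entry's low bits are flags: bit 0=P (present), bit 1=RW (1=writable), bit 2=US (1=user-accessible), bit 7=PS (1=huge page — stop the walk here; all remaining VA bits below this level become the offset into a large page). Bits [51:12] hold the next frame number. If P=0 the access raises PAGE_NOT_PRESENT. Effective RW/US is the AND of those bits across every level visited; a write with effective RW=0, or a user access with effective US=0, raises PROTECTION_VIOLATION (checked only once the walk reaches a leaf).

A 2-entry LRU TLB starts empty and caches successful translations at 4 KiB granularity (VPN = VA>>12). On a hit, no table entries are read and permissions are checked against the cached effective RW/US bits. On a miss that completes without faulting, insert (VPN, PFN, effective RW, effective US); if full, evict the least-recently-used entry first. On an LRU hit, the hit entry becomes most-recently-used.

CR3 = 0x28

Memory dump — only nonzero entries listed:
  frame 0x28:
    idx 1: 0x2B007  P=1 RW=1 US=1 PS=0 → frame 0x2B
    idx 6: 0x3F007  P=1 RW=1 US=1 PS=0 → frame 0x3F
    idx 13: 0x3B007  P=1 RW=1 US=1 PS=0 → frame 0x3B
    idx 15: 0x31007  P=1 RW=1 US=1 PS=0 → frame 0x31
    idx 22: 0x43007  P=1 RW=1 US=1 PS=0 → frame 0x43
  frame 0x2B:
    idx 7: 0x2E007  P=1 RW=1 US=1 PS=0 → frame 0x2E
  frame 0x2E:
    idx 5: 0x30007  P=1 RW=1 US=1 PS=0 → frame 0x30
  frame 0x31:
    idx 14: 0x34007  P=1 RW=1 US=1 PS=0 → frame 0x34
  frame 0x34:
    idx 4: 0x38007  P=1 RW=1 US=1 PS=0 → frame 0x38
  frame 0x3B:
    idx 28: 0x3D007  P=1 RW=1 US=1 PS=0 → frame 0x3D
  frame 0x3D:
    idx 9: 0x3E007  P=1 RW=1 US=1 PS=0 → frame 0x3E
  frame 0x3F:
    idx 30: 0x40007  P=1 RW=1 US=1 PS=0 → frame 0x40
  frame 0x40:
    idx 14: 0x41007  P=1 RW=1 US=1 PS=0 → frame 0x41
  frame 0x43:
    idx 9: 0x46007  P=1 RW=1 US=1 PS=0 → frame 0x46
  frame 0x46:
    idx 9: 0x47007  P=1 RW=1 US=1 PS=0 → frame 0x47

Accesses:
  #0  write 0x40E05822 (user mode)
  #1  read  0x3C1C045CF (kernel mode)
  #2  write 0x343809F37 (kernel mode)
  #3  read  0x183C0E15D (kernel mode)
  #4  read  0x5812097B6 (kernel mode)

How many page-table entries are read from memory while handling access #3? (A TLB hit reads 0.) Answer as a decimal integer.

Per-access translation:
#0 VA=0x40E05822 (w,user):
  [0] read 0x28 idx=1: raw=0x2B007 flags P=1 W=1 U=1 S=0
  [1] read 0x2B idx=7: raw=0x2E007 flags P=1 W=1 U=1 S=0
  [2] read 0x2E idx=5: raw=0x30007 flags P=1 W=1 U=1 S=0
  ✓ 0x30822  — 3 lookups
#1 VA=0x3C1C045CF (r,kernel):
  [0] read 0x28 idx=15: raw=0x31007 flags P=1 W=1 U=1 S=0
  [1] read 0x31 idx=14: raw=0x34007 flags P=1 W=1 U=1 S=0
  [2] read 0x34 idx=4: raw=0x38007 flags P=1 W=1 U=1 S=0
  ✓ 0x385CF  — 3 lookups
#2 VA=0x343809F37 (w,kernel):
  [0] read 0x28 idx=13: raw=0x3B007 flags P=1 W=1 U=1 S=0
  [1] read 0x3B idx=28: raw=0x3D007 flags P=1 W=1 U=1 S=0
  [2] read 0x3D idx=9: raw=0x3E007 flags P=1 W=1 U=1 S=0
  ✓ 0x3EF37  — 3 lookups
#3 VA=0x183C0E15D (r,kernel):
  [0] read 0x28 idx=6: raw=0x3F007 flags P=1 W=1 U=1 S=0
  [1] read 0x3F idx=30: raw=0x40007 flags P=1 W=1 U=1 S=0
  [2] read 0x40 idx=14: raw=0x41007 flags P=1 W=1 U=1 S=0
  ✓ 0x4115D  — 3 lookups
#4 VA=0x5812097B6 (r,kernel):
  [0] read 0x28 idx=22: raw=0x43007 flags P=1 W=1 U=1 S=0
  [1] read 0x43 idx=9: raw=0x46007 flags P=1 W=1 U=1 S=0
  [2] read 0x46 idx=9: raw=0x47007 flags P=1 W=1 U=1 S=0
  ✓ 0x477B6  — 3 lookups

Entries read for #3: 3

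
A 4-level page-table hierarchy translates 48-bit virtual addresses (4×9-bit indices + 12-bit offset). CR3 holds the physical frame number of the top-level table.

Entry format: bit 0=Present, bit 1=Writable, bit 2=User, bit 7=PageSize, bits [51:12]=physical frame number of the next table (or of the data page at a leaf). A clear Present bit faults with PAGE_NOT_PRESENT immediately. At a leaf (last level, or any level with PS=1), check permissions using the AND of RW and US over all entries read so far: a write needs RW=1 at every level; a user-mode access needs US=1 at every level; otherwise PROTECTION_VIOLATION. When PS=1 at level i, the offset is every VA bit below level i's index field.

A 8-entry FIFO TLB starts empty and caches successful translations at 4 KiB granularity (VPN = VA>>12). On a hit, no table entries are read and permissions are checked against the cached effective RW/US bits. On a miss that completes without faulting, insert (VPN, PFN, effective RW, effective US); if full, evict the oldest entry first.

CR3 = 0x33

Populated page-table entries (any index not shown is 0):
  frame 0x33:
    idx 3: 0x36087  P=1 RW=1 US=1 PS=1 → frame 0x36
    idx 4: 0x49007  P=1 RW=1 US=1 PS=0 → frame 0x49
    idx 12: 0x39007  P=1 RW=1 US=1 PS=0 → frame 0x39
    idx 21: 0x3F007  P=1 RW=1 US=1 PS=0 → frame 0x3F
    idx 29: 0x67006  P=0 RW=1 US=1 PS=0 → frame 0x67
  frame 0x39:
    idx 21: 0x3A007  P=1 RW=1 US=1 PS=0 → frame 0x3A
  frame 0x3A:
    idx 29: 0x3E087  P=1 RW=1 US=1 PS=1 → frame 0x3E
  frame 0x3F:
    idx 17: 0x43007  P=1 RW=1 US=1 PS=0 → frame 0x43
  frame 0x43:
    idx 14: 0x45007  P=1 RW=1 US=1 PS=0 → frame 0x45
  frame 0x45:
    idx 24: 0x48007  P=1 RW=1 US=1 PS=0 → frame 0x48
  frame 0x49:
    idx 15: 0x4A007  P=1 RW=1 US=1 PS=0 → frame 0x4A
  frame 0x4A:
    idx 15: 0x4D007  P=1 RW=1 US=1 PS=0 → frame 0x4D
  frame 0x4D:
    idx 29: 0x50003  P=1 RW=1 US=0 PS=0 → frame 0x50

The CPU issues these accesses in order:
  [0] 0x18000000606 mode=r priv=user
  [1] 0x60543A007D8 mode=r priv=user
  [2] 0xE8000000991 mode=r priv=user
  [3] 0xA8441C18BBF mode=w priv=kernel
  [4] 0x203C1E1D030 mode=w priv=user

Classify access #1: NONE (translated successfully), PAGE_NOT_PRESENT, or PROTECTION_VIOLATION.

Per-access translation:
#0 VA=0x18000000606 (r,user):
  L0: frame=0x33 idx=3 entry=0x36087 [P=1 RW=1 US=1 PS=1]
  ✓ 0x36606 (huge @L0)  — 1 lookups
#1 VA=0x60543A007D8 (r,user):
  L0: frame=0x33 idx=12 entry=0x39007 [P=1 RW=1 US=1 PS=0]
  L1: frame=0x39 idx=21 entry=0x3A007 [P=1 RW=1 US=1 PS=0]
  L2: frame=0x3A idx=29 entry=0x3E087 [P=1 RW=1 US=1 PS=1]
  ✓ 0x3E7D8 (huge @L2)  — 3 lookups
#2 VA=0xE8000000991 (r,user):
  L0: frame=0x33 idx=29 entry=0x67006 [P=0 RW=1 US=1 PS=0]
  → PAGE_NOT_PRESENT  (1 entries read)
#3 VA=0xA8441C18BBF (w,kernel):
  L0: frame=0x33 idx=21 entry=0x3F007 [P=1 RW=1 US=1 PS=0]
  L1: frame=0x3F idx=17 entry=0x43007 [P=1 RW=1 US=1 PS=0]
  L2: frame=0x43 idx=14 entry=0x45007 [P=1 RW=1 US=1 PS=0]
  L3: frame=0x45 idx=24 entry=0x48007 [P=1 RW=1 US=1 PS=0]
  ✓ 0x48BBF  — 4 lookups
#4 VA=0x203C1E1D030 (w,user):
  L0: frame=0x33 idx=4 entry=0x49007 [P=1 RW=1 US=1 PS=0]
  L1: frame=0x49 idx=15 entry=0x4A007 [P=1 RW=1 US=1 PS=0]
  L2: frame=0x4A idx=15 entry=0x4D007 [P=1 RW=1 US=1 PS=0]
  L3: frame=0x4D idx=29 entry=0x50003 [P=1 RW=1 US=0 PS=0]
  → PROTECTION_VIOLATION  (4 entries read)

Access #1 fault: NONE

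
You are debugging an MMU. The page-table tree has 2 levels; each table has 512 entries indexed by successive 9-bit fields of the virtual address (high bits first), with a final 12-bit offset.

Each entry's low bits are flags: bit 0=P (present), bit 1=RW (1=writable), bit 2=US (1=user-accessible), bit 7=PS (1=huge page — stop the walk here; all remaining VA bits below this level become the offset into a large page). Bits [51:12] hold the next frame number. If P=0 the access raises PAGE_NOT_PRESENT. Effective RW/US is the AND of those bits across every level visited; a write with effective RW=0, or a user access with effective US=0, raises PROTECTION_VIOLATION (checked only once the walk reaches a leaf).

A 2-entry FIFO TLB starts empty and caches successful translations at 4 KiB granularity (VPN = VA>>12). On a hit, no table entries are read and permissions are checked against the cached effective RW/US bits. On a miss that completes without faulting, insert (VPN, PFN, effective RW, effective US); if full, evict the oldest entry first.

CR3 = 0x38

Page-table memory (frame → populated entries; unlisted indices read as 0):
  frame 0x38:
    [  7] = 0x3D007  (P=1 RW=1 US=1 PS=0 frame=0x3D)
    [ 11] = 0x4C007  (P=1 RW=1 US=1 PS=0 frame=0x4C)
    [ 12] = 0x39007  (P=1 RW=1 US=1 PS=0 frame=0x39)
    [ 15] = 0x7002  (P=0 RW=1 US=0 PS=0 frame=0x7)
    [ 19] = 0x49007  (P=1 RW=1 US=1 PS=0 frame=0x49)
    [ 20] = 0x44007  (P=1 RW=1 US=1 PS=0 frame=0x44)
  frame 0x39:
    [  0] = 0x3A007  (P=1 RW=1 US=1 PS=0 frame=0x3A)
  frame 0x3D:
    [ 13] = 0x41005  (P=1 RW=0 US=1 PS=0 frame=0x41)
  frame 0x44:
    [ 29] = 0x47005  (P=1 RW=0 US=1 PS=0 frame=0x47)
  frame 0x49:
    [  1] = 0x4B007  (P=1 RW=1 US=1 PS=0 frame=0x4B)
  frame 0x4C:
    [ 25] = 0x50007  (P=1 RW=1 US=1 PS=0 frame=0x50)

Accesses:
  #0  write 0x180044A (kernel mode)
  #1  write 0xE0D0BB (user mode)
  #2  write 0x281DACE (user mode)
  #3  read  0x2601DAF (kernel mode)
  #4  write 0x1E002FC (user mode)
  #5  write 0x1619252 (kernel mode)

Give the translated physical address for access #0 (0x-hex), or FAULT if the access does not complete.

Trace:
#0 VA=0x180044A (w,kernel):
  lvl0: tbl 0x38, slot 12 ⇒ 0x39007 (P1/RW1/US1/PS0)
  lvl1: tbl 0x39, slot 0 ⇒ 0x3A007 (P1/RW1/US1/PS0)
  ✓ 0x3A44A  — 2 lookups
#1 VA=0xE0D0BB (w,user):
  lvl0: tbl 0x38, slot 7 ⇒ 0x3D007 (P1/RW1/US1/PS0)
  lvl1: tbl 0x3D, slot 13 ⇒ 0x41005 (P1/RW0/US1/PS0)
  ✗ PROTECTION_VIOLATION  [2 reads]
#2 VA=0x281DACE (w,user):
  lvl0: tbl 0x38, slot 20 ⇒ 0x44007 (P1/RW1/US1/PS0)
  lvl1: tbl 0x44, slot 29 ⇒ 0x47005 (P1/RW0/US1/PS0)
  ✗ PROTECTION_VIOLATION  [2 reads]
#3 VA=0x2601DAF (r,kernel):
  lvl0: tbl 0x38, slot 19 ⇒ 0x49007 (P1/RW1/US1/PS0)
  lvl1: tbl 0x49, slot 1 ⇒ 0x4B007 (P1/RW1/US1/PS0)
  ✓ 0x4BDAF  — 2 lookups
#4 VA=0x1E002FC (w,user):
  lvl0: tbl 0x38, slot 15 ⇒ 0x7002 (P0/RW1/US0/PS0)
  ✗ PAGE_NOT_PRESENT  [1 reads]
#5 VA=0x1619252 (w,kernel):
  lvl0: tbl 0x38, slot 11 ⇒ 0x4C007 (P1/RW1/US1/PS0)
  lvl1: tbl 0x4C, slot 25 ⇒ 0x50007 (P1/RW1/US1/PS0)
  ✓ 0x50252  — 2 lookups

Access #0 PA: 0x3A44A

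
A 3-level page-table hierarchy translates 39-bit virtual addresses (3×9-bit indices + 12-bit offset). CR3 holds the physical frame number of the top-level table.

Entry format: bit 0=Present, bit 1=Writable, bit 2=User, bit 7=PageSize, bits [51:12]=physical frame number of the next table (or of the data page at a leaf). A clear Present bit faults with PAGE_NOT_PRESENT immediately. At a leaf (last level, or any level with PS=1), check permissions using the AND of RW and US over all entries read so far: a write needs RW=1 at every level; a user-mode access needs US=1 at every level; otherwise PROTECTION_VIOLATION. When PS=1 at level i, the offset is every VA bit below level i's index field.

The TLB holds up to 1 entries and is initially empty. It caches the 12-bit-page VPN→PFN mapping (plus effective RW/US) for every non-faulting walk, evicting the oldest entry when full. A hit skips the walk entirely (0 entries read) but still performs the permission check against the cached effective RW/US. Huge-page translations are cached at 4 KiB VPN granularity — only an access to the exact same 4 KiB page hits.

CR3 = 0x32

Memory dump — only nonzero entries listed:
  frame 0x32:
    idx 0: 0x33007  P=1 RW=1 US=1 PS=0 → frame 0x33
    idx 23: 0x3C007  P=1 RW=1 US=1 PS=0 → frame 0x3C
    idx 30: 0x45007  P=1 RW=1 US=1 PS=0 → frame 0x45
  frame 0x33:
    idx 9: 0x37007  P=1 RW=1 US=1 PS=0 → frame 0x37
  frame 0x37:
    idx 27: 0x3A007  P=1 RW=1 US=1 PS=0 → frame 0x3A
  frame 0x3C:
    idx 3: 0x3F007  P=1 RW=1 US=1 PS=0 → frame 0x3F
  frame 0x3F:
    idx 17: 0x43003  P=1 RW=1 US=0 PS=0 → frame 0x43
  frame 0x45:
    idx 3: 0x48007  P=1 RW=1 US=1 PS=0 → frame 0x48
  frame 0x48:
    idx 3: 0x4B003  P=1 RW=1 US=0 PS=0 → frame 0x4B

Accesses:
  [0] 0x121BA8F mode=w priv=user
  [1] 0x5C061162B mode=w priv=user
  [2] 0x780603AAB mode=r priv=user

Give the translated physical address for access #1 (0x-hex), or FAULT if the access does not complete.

Trace:
#0 VA=0x121BA8F (w,user):
  [0] read 0x32 idx=0: raw=0x33007 flags P=1 W=1 U=1 S=0
  [1] read 0x33 idx=9: raw=0x37007 flags P=1 W=1 U=1 S=0
  [2] read 0x37 idx=27: raw=0x3A007 flags P=1 W=1 U=1 S=0
  ⇒ phys 0x3AA8F  [3 reads]
#1 VA=0x5C061162B (w,user):
  [0] read 0x32 idx=23: raw=0x3C007 flags P=1 W=1 U=1 S=0
  [1] read 0x3C idx=3: raw=0x3F007 flags P=1 W=1 U=1 S=0
  [2] read 0x3F idx=17: raw=0x43003 flags P=1 W=1 U=0 S=0
  ⇒ fault: PROTECTION_VIOLATION  — 3 lookups
#2 VA=0x780603AAB (r,user):
  [0] read 0x32 idx=30: raw=0x45007 flags P=1 W=1 U=1 S=0
  [1] read 0x45 idx=3: raw=0x48007 flags P=1 W=1 U=1 S=0
  [2] read 0x48 idx=3: raw=0x4B003 flags P=1 W=1 U=0 S=0
  ⇒ fault: PROTECTION_VIOLATION  — 3 lookups

Access #1 PA: FAULT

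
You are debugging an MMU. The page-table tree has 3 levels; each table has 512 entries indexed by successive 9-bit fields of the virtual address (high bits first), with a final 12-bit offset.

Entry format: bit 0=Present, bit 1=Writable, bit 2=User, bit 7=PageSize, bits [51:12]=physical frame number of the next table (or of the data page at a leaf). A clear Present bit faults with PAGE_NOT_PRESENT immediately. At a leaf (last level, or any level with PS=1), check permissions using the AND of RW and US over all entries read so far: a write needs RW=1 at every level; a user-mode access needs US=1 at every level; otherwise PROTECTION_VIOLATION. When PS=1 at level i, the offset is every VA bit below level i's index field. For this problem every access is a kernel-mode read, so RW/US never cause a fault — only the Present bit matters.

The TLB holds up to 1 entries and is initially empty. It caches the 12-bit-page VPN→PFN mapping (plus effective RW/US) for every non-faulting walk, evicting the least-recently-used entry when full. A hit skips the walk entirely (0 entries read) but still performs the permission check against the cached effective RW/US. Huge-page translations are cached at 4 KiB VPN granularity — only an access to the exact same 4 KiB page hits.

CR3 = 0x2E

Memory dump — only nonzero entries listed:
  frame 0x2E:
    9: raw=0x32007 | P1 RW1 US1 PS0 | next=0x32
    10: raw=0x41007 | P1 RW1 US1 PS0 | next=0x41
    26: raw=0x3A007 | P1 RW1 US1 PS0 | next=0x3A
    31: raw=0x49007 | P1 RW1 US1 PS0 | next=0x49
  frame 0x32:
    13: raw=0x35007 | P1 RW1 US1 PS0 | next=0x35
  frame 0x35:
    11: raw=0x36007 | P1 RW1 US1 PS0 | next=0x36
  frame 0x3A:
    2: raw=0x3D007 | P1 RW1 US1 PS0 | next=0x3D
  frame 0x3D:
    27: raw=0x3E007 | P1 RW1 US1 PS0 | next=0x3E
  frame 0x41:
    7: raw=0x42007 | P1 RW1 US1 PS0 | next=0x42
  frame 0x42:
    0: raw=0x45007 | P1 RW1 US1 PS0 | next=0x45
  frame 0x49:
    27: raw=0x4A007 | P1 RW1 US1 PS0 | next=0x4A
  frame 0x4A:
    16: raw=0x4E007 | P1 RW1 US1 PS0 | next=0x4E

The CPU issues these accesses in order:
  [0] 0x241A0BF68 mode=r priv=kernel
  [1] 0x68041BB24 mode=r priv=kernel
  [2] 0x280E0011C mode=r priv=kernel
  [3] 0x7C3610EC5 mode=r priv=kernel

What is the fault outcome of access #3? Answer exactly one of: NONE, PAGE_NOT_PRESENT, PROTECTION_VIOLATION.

Per-access translation:
#0 VA=0x241A0BF68 (r,kernel):
  L0: frame=0x2E idx=9 entry=0x32007 [P=1 RW=1 US=1 PS=0]
  L1: frame=0x32 idx=13 entry=0x35007 [P=1 RW=1 US=1 PS=0]
  L2: frame=0x35 idx=11 entry=0x36007 [P=1 RW=1 US=1 PS=0]
  ✓ 0x36F68  — 3 lookups
#1 VA=0x68041BB24 (r,kernel):
  L0: frame=0x2E idx=26 entry=0x3A007 [P=1 RW=1 US=1 PS=0]
  L1: frame=0x3A idx=2 entry=0x3D007 [P=1 RW=1 US=1 PS=0]
  L2: frame=0x3D idx=27 entry=0x3E007 [P=1 RW=1 US=1 PS=0]
  ✓ 0x3EB24  — 3 lookups
#2 VA=0x280E0011C (r,kernel):
  L0: frame=0x2E idx=10 entry=0x41007 [P=1 RW=1 US=1 PS=0]
  L1: frame=0x41 idx=7 entry=0x42007 [P=1 RW=1 US=1 PS=0]
  L2: frame=0x42 idx=0 entry=0x45007 [P=1 RW=1 US=1 PS=0]
  ✓ 0x4511C  — 3 lookups
#3 VA=0x7C3610EC5 (r,kernel):
  L0: frame=0x2E idx=31 entry=0x49007 [P=1 RW=1 US=1 PS=0]
  L1: frame=0x49 idx=27 entry=0x4A007 [P=1 RW=1 US=1 PS=0]
  L2: frame=0x4A idx=16 entry=0x4E007 [P=1 RW=1 US=1 PS=0]
  ✓ 0x4EEC5  — 3 lookups

Access #3 fault: NONE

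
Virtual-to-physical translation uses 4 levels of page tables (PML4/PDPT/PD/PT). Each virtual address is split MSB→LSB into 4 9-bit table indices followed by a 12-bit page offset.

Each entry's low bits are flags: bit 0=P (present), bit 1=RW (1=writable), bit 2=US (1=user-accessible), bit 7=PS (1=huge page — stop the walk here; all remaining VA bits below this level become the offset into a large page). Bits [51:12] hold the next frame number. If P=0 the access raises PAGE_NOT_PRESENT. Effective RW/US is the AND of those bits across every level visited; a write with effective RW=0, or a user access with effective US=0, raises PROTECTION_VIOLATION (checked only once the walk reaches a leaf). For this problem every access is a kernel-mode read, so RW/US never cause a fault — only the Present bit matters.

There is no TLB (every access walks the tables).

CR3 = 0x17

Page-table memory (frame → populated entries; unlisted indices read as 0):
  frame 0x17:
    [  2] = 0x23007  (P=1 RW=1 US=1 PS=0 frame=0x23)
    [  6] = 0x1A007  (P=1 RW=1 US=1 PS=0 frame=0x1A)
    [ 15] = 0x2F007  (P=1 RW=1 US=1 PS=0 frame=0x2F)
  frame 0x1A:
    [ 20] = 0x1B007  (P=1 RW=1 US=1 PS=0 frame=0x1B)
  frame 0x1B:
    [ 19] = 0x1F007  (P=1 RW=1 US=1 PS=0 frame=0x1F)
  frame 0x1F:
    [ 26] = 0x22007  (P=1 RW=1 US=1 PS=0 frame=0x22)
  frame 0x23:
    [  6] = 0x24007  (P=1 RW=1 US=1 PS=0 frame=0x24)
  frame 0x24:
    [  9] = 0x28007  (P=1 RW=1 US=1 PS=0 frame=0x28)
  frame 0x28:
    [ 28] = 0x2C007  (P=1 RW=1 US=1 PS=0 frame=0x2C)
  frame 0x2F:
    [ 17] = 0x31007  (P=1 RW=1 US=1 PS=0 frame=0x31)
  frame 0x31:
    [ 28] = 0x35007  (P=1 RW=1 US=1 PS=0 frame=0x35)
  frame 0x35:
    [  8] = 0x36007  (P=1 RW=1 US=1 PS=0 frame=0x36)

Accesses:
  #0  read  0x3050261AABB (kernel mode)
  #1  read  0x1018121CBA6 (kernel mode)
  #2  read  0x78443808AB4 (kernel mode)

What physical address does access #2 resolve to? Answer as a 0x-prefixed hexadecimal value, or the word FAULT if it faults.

Trace:
#0 VA=0x3050261AABB (r,kernel):
  lvl0: tbl 0x17, slot 6 ⇒ 0x1A007 (P1/RW1/US1/PS0)
  lvl1: tbl 0x1A, slot 20 ⇒ 0x1B007 (P1/RW1/US1/PS0)
  lvl2: tbl 0x1B, slot 19 ⇒ 0x1F007 (P1/RW1/US1/PS0)
  lvl3: tbl 0x1F, slot 26 ⇒ 0x22007 (P1/RW1/US1/PS0)
  ✓ 0x22ABB  — 4 lookups
#1 VA=0x1018121CBA6 (r,kernel):
  lvl0: tbl 0x17, slot 2 ⇒ 0x23007 (P1/RW1/US1/PS0)
  lvl1: tbl 0x23, slot 6 ⇒ 0x24007 (P1/RW1/US1/PS0)
  lvl2: tbl 0x24, slot 9 ⇒ 0x28007 (P1/RW1/US1/PS0)
  lvl3: tbl 0x28, slot 28 ⇒ 0x2C007 (P1/RW1/US1/PS0)
  ✓ 0x2CBA6  — 4 lookups
#2 VA=0x78443808AB4 (r,kernel):
  lvl0: tbl 0x17, slot 15 ⇒ 0x2F007 (P1/RW1/US1/PS0)
  lvl1: tbl 0x2F, slot 17 ⇒ 0x31007 (P1/RW1/US1/PS0)
  lvl2: tbl 0x31, slot 28 ⇒ 0x35007 (P1/RW1/US1/PS0)
  lvl3: tbl 0x35, slot 8 ⇒ 0x36007 (P1/RW1/US1/PS0)
  ✓ 0x36AB4  — 4 lookups

Access #2 PA: 0x36AB4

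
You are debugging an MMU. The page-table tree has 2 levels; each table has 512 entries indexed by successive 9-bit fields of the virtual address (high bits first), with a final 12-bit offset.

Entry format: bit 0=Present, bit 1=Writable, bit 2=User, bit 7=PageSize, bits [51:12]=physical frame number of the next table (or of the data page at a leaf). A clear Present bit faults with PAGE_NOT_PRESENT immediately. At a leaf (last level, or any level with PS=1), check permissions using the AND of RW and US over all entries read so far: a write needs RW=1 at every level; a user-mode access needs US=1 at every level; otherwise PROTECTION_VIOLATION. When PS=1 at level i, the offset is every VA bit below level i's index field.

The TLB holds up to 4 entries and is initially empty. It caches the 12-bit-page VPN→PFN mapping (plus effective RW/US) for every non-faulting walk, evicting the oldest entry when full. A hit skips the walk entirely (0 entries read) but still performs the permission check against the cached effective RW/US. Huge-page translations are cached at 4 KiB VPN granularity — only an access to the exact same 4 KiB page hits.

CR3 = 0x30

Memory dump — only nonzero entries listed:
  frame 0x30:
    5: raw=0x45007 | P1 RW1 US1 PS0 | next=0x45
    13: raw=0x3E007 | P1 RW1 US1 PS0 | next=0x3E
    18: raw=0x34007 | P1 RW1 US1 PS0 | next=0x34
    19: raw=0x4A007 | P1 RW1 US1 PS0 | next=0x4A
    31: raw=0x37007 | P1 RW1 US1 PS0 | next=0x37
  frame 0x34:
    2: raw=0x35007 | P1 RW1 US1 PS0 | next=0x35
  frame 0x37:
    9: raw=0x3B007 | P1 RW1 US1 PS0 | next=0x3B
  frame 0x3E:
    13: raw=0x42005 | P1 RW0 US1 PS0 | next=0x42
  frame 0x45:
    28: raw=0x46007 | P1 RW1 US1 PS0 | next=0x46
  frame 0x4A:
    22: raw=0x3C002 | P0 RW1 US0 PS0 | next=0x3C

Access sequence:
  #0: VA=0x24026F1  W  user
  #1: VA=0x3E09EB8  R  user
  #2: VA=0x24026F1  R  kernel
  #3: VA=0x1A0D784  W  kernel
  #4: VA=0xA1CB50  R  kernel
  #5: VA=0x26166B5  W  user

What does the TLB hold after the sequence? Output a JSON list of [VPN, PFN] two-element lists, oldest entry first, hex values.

Walk each access:
#0 VA=0x24026F1 (w,user):
  lvl0: tbl 0x30, slot 18 ⇒ 0x34007 (P1/RW1/US1/PS0)
  lvl1: tbl 0x34, slot 2 ⇒ 0x35007 (P1/RW1/US1/PS0)
  → PA=0x356F1  (2 entries read)
#1 VA=0x3E09EB8 (r,user):
  lvl0: tbl 0x30, slot 31 ⇒ 0x37007 (P1/RW1/US1/PS0)
  lvl1: tbl 0x37, slot 9 ⇒ 0x3B007 (P1/RW1/US1/PS0)
  → PA=0x3BEB8  (2 entries read)
#2 VA=0x24026F1 (r,kernel):
  TLB hit vpn=0x2402 → PA=0x356F1
#3 VA=0x1A0D784 (w,kernel):
  lvl0: tbl 0x30, slot 13 ⇒ 0x3E007 (P1/RW1/US1/PS0)
  lvl1: tbl 0x3E, slot 13 ⇒ 0x42005 (P1/RW0/US1/PS0)
  → PROTECTION_VIOLATION  (2 entries read)
#4 VA=0xA1CB50 (r,kernel):
  lvl0: tbl 0x30, slot 5 ⇒ 0x45007 (P1/RW1/US1/PS0)
  lvl1: tbl 0x45, slot 28 ⇒ 0x46007 (P1/RW1/US1/PS0)
  → PA=0x46B50  (2 entries read)
#5 VA=0x26166B5 (w,user):
  lvl0: tbl 0x30, slot 19 ⇒ 0x4A007 (P1/RW1/US1/PS0)
  lvl1: tbl 0x4A, slot 22 ⇒ 0x3C002 (P0/RW1/US0/PS0)
  → PAGE_NOT_PRESENT  (2 entries read)

TLB: [["0x2402", "0x35"], ["0x3E09", "0x3B"], ["0xA1C", "0x46"]]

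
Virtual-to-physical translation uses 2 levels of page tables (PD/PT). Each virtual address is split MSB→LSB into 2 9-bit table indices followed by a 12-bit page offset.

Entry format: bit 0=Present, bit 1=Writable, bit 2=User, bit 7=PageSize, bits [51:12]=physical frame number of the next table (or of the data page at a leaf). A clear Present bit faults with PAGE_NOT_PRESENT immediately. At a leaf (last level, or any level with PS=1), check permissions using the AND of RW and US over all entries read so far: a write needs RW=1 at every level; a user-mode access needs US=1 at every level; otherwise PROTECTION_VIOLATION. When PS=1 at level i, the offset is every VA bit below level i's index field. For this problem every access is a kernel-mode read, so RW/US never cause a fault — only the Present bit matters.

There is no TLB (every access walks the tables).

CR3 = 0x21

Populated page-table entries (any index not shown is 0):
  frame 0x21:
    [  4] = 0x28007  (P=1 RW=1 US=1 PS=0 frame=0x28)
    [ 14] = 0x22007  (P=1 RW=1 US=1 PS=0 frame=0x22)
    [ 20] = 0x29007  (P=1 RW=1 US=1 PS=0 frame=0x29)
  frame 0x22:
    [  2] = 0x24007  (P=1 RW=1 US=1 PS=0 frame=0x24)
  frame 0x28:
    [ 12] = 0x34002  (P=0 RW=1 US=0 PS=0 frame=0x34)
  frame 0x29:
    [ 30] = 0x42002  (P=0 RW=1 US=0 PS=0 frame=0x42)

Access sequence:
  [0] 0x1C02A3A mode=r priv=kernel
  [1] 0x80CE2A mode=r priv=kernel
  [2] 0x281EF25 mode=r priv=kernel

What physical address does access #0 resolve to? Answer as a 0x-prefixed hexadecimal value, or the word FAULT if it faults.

Walk each access:
#0 VA=0x1C02A3A (r,kernel):
  lvl0: tbl 0x21, slot 14 ⇒ 0x22007 (P1/RW1/US1/PS0)
  lvl1: tbl 0x22, slot 2 ⇒ 0x24007 (P1/RW1/US1/PS0)
  → PA=0x24A3A  (2 entries read)
#1 VA=0x80CE2A (r,kernel):
  lvl0: tbl 0x21, slot 4 ⇒ 0x28007 (P1/RW1/US1/PS0)
  lvl1: tbl 0x28, slot 12 ⇒ 0x34002 (P0/RW1/US0/PS0)
  ⇒ fault: PAGE_NOT_PRESENT  — 2 lookups
#2 VA=0x281EF25 (r,kernel):
  lvl0: tbl 0x21, slot 20 ⇒ 0x29007 (P1/RW1/US1/PS0)
  lvl1: tbl 0x29, slot 30 ⇒ 0x42002 (P0/RW1/US0/PS0)
  ⇒ fault: PAGE_NOT_PRESENT  — 2 lookups

Access #0 PA: 0x24A3A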